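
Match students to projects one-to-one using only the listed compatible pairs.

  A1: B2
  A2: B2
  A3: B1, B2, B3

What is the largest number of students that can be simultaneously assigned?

Unit-capacity flow: source→left, listed edges, right→sink; max matching = max flow.
Augmenting path A1→B2 (+1); matched 1.
Augmenting path A3→B1 (+1); matched 2.
No augmenting path remains; maximum matching = 2.
König certificate: {A3, B2} is a vertex cover of size 2 (every listed pair touches it), so no matching can be larger.

2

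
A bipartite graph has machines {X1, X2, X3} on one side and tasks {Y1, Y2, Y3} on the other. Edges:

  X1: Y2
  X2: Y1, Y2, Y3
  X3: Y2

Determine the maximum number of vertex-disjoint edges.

2

Unit-capacity flow: source→left, listed edges, right→sink; max matching = max flow.
Augmenting path X1→Y2 (+1); matched 1.
Augmenting path X2→Y1 (+1); matched 2.
No augmenting path remains; maximum matching = 2.
König certificate: {X2, Y2} is a vertex cover of size 2 (every listed pair touches it), so no matching can be larger.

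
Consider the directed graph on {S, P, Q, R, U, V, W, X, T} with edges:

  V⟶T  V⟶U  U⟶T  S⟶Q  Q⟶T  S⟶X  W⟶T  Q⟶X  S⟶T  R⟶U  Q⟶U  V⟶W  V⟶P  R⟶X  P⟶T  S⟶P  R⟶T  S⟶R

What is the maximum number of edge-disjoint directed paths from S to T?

Assign every edge capacity 1; by Menger, the answer equals the max flow.
Path S→T (+1); total 1.
Path S→P→T (+1); total 2.
Path S→Q→T (+1); total 3.
Path S→R→T (+1); total 4.
No residual S→T path; max flow = 4.
Certifying cut of size 4: {S→P, S→Q, S→R, S→T}.

4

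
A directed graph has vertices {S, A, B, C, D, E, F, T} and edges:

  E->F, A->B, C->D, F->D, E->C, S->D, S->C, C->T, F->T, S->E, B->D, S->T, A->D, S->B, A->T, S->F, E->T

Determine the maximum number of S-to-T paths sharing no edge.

Assign every edge capacity 1; by Menger, the answer equals the max flow.
Path S→T (+1); total 1.
Path S→C→T (+1); total 2.
Path S→E→T (+1); total 3.
Path S→F→T (+1); total 4.
No residual S→T path; max flow = 4.
Certifying cut of size 4: {S→C, S→E, S→F, S→T}.

4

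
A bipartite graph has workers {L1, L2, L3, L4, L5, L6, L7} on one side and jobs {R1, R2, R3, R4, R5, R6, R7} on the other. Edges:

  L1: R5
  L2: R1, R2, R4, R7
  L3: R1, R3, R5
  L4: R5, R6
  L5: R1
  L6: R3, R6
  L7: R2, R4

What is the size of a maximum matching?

Unit-capacity flow: source→left, listed edges, right→sink; max matching = max flow.
Augmenting path L1→R5 (+1); matched 1.
Augmenting path L2→R1 (+1); matched 2.
Augmenting path L3→R3 (+1); matched 3.
Augmenting path L4→R6 (+1); matched 4.
Augmenting path L7→R2 (+1); matched 5.
Augmenting path L5→R1→L2→R4 (+1); matched 6.
No augmenting path remains; maximum matching = 6.
König certificate: {L2, L7, R1, R3, R5, R6} is a vertex cover of size 6 (every listed pair touches it), so no matching can be larger.

6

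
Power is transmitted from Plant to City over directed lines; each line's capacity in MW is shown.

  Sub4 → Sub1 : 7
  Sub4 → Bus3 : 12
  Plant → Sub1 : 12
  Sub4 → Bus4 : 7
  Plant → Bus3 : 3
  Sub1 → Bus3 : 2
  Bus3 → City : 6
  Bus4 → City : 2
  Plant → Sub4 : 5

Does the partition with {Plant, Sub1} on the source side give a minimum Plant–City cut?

Given cut capacity: 5 + 3 + 2 = 10.
Augment Plant→Bus3→City: bottleneck 3, flow now 3.
Augment Plant→Sub4→Bus4→City: bottleneck 2, flow now 5.
Augment Plant→Sub4→Bus3→City: bottleneck 3, flow now 8.
No augmenting path remains; maximum flow = 8.
In the residual graph, reachable from Plant: {Plant, Sub4, Sub1, Bus4, Bus3}.
Min-cut edges: Bus4→City (2), Bus3→City (6); capacity 2 + 6 = 8.
Cut capacity 10 exceeds the max flow 8, so it is not minimum.

No — its capacity is 10, but the minimum cut has capacity 8.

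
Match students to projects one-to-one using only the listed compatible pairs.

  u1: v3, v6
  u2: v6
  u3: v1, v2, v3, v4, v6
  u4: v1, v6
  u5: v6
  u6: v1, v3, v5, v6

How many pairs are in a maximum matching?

Unit-capacity flow: source→left, listed edges, right→sink; max matching = max flow.
Augmenting path u1→v3 (+1); matched 1.
Augmenting path u2→v6 (+1); matched 2.
Augmenting path u3→v1 (+1); matched 3.
Augmenting path u6→v5 (+1); matched 4.
Augmenting path u4→v1→u3→v2 (+1); matched 5.
No augmenting path remains; maximum matching = 5.
König certificate: {u1, u3, u4, u6, v6} is a vertex cover of size 5 (every listed pair touches it), so no matching can be larger.

5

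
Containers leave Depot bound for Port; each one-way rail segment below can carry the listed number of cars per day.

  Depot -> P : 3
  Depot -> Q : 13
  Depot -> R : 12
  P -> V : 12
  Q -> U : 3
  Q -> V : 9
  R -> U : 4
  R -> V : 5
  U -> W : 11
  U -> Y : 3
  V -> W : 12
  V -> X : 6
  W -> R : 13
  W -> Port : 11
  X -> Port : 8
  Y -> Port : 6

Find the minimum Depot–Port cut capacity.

20

Augment Depot→P→V→W→Port: bottleneck 3, flow now 3.
Augment Depot→Q→U→W→Port: bottleneck 3, flow now 6.
Augment Depot→Q→V→W→Port: bottleneck 5, flow now 11.
Augment Depot→Q→V→X→Port: bottleneck 4, flow now 15.
Augment Depot→R→U→Y→Port: bottleneck 3, flow now 18.
Augment Depot→R→V→X→Port: bottleneck 2, flow now 20.
No augmenting path remains; maximum flow = 20.
By max-flow min-cut, the minimum cut capacity equals the max flow.
In the residual graph, reachable from Depot: {Depot, P, Q, R, U, V, W}.
Min-cut edges: U→Y (3), V→X (6), W→Port (11); capacity 3 + 6 + 11 = 20.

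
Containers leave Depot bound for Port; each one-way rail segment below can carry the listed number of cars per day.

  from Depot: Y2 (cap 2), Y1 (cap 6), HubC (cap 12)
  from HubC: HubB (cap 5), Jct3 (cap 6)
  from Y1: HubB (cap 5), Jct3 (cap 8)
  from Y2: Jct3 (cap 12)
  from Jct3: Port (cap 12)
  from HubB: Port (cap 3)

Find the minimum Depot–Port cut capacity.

15

Augment Depot→HubC→Jct3→Port: bottleneck 6, flow now 6.
Augment Depot→HubC→HubB→Port: bottleneck 3, flow now 9.
Augment Depot→Y1→Jct3→Port: bottleneck 6, flow now 15.
No augmenting path remains; maximum flow = 15.
By max-flow min-cut, the minimum cut capacity equals the max flow.
In the residual graph, reachable from Depot: {Depot, HubC, Y1, Y2, Jct3, HubB}.
Min-cut edges: Jct3→Port (12), HubB→Port (3); capacity 12 + 3 = 15.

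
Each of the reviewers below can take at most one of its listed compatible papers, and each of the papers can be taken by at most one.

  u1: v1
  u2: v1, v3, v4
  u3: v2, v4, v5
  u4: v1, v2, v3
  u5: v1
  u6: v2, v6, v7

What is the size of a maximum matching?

5

Unit-capacity flow: source→left, listed edges, right→sink; max matching = max flow.
Augmenting path u1→v1 (+1); matched 1.
Augmenting path u2→v3 (+1); matched 2.
Augmenting path u3→v2 (+1); matched 3.
Augmenting path u6→v6 (+1); matched 4.
Augmenting path u4→v2→u3→v4 (+1); matched 5.
No augmenting path remains; maximum matching = 5.
König certificate: {u2, u3, u4, u6, v1} is a vertex cover of size 5 (every listed pair touches it), so no matching can be larger.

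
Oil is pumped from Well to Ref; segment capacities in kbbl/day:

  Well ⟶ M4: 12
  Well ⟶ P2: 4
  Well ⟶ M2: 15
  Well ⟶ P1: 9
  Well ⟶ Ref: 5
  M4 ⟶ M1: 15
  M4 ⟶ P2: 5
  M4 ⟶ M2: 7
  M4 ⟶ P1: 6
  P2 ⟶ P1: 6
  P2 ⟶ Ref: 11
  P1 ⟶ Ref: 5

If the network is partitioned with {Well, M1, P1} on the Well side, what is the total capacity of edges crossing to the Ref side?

Edges leaving {Well, M1, P1}: Well→M4 (12), Well→P2 (4), Well→M2 (15), Well→Ref (5), P1→Ref (5).
Cut capacity = 12 + 4 + 15 + 5 + 5 = 41.

41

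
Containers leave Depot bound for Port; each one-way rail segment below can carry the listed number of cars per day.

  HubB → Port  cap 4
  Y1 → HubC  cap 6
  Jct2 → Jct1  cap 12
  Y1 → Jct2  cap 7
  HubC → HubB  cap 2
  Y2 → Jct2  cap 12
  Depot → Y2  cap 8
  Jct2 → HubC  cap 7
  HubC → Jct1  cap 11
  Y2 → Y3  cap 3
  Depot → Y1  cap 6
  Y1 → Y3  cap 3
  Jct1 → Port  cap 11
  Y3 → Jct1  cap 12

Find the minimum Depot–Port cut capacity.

13

Augment Depot→Y1→HubC→Jct1→Port: bottleneck 6, flow now 6.
Augment Depot→Y2→Y3→Jct1→Port: bottleneck 3, flow now 9.
Augment Depot→Y2→Jct2→Jct1→Port: bottleneck 2, flow now 11.
Augment Depot→Y2→Jct2→HubC→HubB→Port: bottleneck 2, flow now 13.
No augmenting path remains; maximum flow = 13.
By max-flow min-cut, the minimum cut capacity equals the max flow.
In the residual graph, reachable from Depot: {Depot, Y1, Y2, HubC, Y3, Jct2, Jct1}.
Min-cut edges: HubC→HubB (2), Jct1→Port (11); capacity 2 + 11 = 13.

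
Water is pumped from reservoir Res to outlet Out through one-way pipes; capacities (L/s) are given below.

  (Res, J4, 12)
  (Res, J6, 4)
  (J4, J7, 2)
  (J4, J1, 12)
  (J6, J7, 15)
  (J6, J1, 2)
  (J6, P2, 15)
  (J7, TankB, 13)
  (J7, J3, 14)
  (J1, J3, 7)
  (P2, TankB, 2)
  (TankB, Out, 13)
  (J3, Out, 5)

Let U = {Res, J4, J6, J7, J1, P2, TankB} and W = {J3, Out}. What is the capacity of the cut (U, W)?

Edges leaving {Res, J4, J6, J7, J1, P2, TankB}: J7→J3 (14), J1→J3 (7), TankB→Out (13).
Cut capacity = 14 + 7 + 13 = 34.

34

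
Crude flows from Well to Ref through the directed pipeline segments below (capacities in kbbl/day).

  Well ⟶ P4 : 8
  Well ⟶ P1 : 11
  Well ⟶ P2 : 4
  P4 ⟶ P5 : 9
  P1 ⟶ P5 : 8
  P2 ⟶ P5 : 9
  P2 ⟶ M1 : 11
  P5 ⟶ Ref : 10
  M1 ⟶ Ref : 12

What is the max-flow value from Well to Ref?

Augment Well→P4→P5→Ref: bottleneck 8, flow now 8.
Augment Well→P1→P5→Ref: bottleneck 2, flow now 10.
Augment Well→P2→M1→Ref: bottleneck 4, flow now 14.
No augmenting path remains; maximum flow = 14.
In the residual graph, reachable from Well: {Well, P4, P1, P5}.
Min-cut edges: Well→P2 (4), P5→Ref (10); capacity 4 + 10 = 14.
This cut is saturated, so no flow can exceed 14.

14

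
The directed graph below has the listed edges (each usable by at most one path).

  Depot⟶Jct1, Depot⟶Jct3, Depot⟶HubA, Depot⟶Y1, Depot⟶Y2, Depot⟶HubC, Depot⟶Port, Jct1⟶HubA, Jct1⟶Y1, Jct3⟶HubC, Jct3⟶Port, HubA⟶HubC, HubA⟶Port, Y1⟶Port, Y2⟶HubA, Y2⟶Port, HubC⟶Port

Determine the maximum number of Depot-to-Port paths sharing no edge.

Assign every edge capacity 1; by Menger, the answer equals the max flow.
Path Depot→Port (+1); total 1.
Path Depot→Jct3→Port (+1); total 2.
Path Depot→HubA→Port (+1); total 3.
Path Depot→Y1→Port (+1); total 4.
Path Depot→Y2→Port (+1); total 5.
Path Depot→HubC→Port (+1); total 6.
No residual Depot→Port path; max flow = 6.
Certifying cut of size 6: {Depot→Jct3, Depot→Port, Depot→Y2, HubA→Port, HubC→Port, Y1→Port}.

6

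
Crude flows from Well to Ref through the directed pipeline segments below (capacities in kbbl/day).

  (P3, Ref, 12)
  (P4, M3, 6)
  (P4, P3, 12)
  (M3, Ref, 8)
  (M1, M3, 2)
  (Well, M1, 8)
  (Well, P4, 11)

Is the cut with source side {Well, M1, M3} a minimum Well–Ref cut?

No — its capacity is 19, but the minimum cut has capacity 13.

Given cut capacity: 11 + 8 = 19.
Augment Well→M1→M3→Ref: bottleneck 2, flow now 2.
Augment Well→P4→M3→Ref: bottleneck 6, flow now 8.
Augment Well→P4→P3→Ref: bottleneck 5, flow now 13.
No augmenting path remains; maximum flow = 13.
In the residual graph, reachable from Well: {Well, M1}.
Min-cut edges: Well→P4 (11), M1→M3 (2); capacity 11 + 2 = 13.
Cut capacity 19 exceeds the max flow 13, so it is not minimum.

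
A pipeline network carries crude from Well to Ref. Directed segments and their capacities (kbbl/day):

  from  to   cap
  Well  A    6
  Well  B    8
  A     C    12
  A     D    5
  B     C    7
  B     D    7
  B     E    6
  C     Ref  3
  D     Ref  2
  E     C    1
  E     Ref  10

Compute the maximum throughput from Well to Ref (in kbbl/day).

11

Augment Well→A→C→Ref: bottleneck 3, flow now 3.
Augment Well→A→D→Ref: bottleneck 2, flow now 5.
Augment Well→B→E→Ref: bottleneck 6, flow now 11.
No augmenting path remains; maximum flow = 11.
In the residual graph, reachable from Well: {Well, A, B, C, D}.
Min-cut edges: B→E (6), C→Ref (3), D→Ref (2); capacity 6 + 3 + 2 = 11.
This cut is saturated, so no flow can exceed 11.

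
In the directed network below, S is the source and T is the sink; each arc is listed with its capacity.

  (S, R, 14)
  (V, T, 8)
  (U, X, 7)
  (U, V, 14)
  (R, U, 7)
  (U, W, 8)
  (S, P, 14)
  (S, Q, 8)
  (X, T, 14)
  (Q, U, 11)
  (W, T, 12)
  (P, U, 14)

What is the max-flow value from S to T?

23

Augment S→P→U→V→T: bottleneck 8, flow now 8.
Augment S→P→U→W→T: bottleneck 6, flow now 14.
Augment S→Q→U→W→T: bottleneck 2, flow now 16.
Augment S→Q→U→X→T: bottleneck 6, flow now 22.
Augment S→R→U→X→T: bottleneck 1, flow now 23.
No augmenting path remains; maximum flow = 23.
In the residual graph, reachable from S: {S, P, Q, R, U, V}.
Min-cut edges: U→W (8), U→X (7), V→T (8); capacity 8 + 7 + 8 = 23.
This cut is saturated, so no flow can exceed 23.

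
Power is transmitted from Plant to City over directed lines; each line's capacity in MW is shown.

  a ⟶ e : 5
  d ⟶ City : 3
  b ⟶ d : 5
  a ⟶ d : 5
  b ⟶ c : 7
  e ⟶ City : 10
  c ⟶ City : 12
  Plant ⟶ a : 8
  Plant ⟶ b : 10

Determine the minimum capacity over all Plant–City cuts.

15

Augment Plant→a→d→City: bottleneck 3, flow now 3.
Augment Plant→a→e→City: bottleneck 5, flow now 8.
Augment Plant→b→c→City: bottleneck 7, flow now 15.
No augmenting path remains; maximum flow = 15.
By max-flow min-cut, the minimum cut capacity equals the max flow.
In the residual graph, reachable from Plant: {Plant, a, b, d}.
Min-cut edges: a→e (5), b→c (7), d→City (3); capacity 5 + 7 + 3 = 15.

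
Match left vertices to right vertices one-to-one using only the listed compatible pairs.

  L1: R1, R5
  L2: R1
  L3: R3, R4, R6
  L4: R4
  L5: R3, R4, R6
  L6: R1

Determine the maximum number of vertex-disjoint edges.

Unit-capacity flow: source→left, listed edges, right→sink; max matching = max flow.
Augmenting path L1→R1 (+1); matched 1.
Augmenting path L3→R3 (+1); matched 2.
Augmenting path L4→R4 (+1); matched 3.
Augmenting path L5→R6 (+1); matched 4.
Augmenting path L2→R1→L1→R5 (+1); matched 5.
No augmenting path remains; maximum matching = 5.
König certificate: {L1, L3, L4, L5, R1} is a vertex cover of size 5 (every listed pair touches it), so no matching can be larger.

5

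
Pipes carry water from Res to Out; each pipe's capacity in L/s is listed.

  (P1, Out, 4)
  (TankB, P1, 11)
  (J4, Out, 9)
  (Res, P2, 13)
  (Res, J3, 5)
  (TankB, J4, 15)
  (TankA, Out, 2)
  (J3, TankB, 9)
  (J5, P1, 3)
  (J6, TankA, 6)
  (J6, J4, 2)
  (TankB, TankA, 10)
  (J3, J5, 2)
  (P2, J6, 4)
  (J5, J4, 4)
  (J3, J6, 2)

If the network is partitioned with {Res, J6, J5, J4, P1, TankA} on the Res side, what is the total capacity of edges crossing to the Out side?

33

Edges leaving {Res, J6, J5, J4, P1, TankA}: Res→J3 (5), Res→P2 (13), J4→Out (9), P1→Out (4), TankA→Out (2).
Cut capacity = 5 + 13 + 9 + 4 + 2 = 33.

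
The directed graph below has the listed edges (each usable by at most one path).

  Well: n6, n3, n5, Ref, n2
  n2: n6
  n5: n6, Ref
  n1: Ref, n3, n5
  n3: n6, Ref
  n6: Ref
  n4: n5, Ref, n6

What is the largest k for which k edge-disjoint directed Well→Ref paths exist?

Assign every edge capacity 1; by Menger, the answer equals the max flow.
Path Well→Ref (+1); total 1.
Path Well→n3→Ref (+1); total 2.
Path Well→n5→Ref (+1); total 3.
Path Well→n6→Ref (+1); total 4.
No residual Well→Ref path; max flow = 4.
Certifying cut of size 4: {Well→Ref, Well→n3, Well→n5, n6→Ref}.

4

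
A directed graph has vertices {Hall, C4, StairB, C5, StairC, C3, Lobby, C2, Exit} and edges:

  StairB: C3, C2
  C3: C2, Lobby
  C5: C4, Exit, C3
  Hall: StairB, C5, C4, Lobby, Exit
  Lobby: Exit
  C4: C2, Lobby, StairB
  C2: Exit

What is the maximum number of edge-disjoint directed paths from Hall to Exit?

Assign every edge capacity 1; by Menger, the answer equals the max flow.
Path Hall→Exit (+1); total 1.
Path Hall→C5→Exit (+1); total 2.
Path Hall→Lobby→Exit (+1); total 3.
Path Hall→C4→C2→Exit (+1); total 4.
No residual Hall→Exit path; max flow = 4.
Certifying cut of size 4: {C2→Exit, Hall→C5, Hall→Exit, Lobby→Exit}.

4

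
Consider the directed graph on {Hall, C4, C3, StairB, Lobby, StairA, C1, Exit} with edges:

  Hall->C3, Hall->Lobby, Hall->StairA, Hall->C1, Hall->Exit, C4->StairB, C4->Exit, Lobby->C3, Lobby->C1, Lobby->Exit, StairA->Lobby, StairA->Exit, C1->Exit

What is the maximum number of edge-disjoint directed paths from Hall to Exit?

Assign every edge capacity 1; by Menger, the answer equals the max flow.
Path Hall→Exit (+1); total 1.
Path Hall→Lobby→Exit (+1); total 2.
Path Hall→StairA→Exit (+1); total 3.
Path Hall→C1→Exit (+1); total 4.
No residual Hall→Exit path; max flow = 4.
Certifying cut of size 4: {Hall→C1, Hall→Exit, Hall→Lobby, Hall→StairA}.

4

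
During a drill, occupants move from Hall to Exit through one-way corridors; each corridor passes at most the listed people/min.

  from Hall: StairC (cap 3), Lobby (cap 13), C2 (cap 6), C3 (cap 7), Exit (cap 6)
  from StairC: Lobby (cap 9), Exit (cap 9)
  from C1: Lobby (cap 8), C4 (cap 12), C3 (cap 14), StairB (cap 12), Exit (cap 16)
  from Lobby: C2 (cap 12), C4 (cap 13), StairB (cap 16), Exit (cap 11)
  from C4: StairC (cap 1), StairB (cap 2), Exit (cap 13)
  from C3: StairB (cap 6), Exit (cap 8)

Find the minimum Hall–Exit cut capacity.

29

Augment Hall→Exit: bottleneck 6, flow now 6.
Augment Hall→StairC→Exit: bottleneck 3, flow now 9.
Augment Hall→Lobby→Exit: bottleneck 11, flow now 20.
Augment Hall→C3→Exit: bottleneck 7, flow now 27.
Augment Hall→Lobby→C4→Exit: bottleneck 2, flow now 29.
No augmenting path remains; maximum flow = 29.
By max-flow min-cut, the minimum cut capacity equals the max flow.
In the residual graph, reachable from Hall: {Hall, C2}.
Min-cut edges: Hall→StairC (3), Hall→Lobby (13), Hall→C3 (7), Hall→Exit (6); capacity 3 + 13 + 7 + 6 = 29.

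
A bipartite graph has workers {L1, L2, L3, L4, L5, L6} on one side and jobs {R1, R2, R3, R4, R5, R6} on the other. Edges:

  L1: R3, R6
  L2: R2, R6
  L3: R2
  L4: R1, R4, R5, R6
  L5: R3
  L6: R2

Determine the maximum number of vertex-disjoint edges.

Unit-capacity flow: source→left, listed edges, right→sink; max matching = max flow.
Augmenting path L1→R3 (+1); matched 1.
Augmenting path L2→R2 (+1); matched 2.
Augmenting path L4→R1 (+1); matched 3.
Augmenting path L3→R2→L2→R6 (+1); matched 4.
No augmenting path remains; maximum matching = 4.
König certificate: {L4, R2, R3, R6} is a vertex cover of size 4 (every listed pair touches it), so no matching can be larger.

4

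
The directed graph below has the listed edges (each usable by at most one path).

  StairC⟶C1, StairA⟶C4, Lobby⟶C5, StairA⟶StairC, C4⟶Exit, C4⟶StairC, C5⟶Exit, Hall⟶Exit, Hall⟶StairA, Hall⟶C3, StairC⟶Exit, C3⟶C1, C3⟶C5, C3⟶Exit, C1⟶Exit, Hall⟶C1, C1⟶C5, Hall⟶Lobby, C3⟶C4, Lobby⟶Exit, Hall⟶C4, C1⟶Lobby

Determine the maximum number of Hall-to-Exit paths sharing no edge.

Assign every edge capacity 1; by Menger, the answer equals the max flow.
Path Hall→Exit (+1); total 1.
Path Hall→Lobby→Exit (+1); total 2.
Path Hall→C4→Exit (+1); total 3.
Path Hall→C3→Exit (+1); total 4.
Path Hall→C1→Exit (+1); total 5.
Path Hall→StairA→StairC→Exit (+1); total 6.
No residual Hall→Exit path; max flow = 6.
Certifying cut of size 6: {Hall→C1, Hall→C3, Hall→C4, Hall→Exit, Hall→Lobby, Hall→StairA}.

6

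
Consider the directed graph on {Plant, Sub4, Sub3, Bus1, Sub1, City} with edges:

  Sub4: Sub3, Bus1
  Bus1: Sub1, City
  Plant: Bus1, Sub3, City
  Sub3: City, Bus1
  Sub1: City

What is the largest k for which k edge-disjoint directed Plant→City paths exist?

3

Assign every edge capacity 1; by Menger, the answer equals the max flow.
Path Plant→City (+1); total 1.
Path Plant→Sub3→City (+1); total 2.
Path Plant→Bus1→City (+1); total 3.
No residual Plant→City path; max flow = 3.
Certifying cut of size 3: {Plant→Bus1, Plant→City, Plant→Sub3}.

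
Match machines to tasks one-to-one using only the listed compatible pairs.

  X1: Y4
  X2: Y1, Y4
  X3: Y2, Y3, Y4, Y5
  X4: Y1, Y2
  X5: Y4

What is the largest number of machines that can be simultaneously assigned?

4

Unit-capacity flow: source→left, listed edges, right→sink; max matching = max flow.
Augmenting path X1→Y4 (+1); matched 1.
Augmenting path X2→Y1 (+1); matched 2.
Augmenting path X3→Y2 (+1); matched 3.
Augmenting path X4→Y2→X3→Y3 (+1); matched 4.
No augmenting path remains; maximum matching = 4.
König certificate: {X2, X3, X4, Y4} is a vertex cover of size 4 (every listed pair touches it), so no matching can be larger.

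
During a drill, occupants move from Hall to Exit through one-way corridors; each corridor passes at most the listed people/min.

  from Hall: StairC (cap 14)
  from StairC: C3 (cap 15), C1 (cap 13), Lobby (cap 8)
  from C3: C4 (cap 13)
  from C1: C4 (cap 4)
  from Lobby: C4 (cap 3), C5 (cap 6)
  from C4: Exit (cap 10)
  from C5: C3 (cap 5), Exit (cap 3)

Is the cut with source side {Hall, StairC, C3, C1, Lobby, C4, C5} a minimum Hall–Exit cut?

Yes — it is a minimum cut (capacity 13).

Given cut capacity: 10 + 3 = 13.
Augment Hall→StairC→C3→C4→Exit: bottleneck 10, flow now 10.
Augment Hall→StairC→Lobby→C5→Exit: bottleneck 3, flow now 13.
No augmenting path remains; maximum flow = 13.
Cut capacity 13 equals the max flow, so it is a minimum cut.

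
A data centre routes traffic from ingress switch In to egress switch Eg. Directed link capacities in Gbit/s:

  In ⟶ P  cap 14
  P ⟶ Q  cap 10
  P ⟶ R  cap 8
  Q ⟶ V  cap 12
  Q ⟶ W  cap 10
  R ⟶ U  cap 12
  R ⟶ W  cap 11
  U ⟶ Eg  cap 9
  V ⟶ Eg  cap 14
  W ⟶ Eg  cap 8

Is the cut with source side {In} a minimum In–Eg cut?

Yes — it is a minimum cut (capacity 14).

Given cut capacity: 14 = 14.
Augment In→P→Q→V→Eg: bottleneck 10, flow now 10.
Augment In→P→R→U→Eg: bottleneck 4, flow now 14.
No augmenting path remains; maximum flow = 14.
Cut capacity 14 equals the max flow, so it is a minimum cut.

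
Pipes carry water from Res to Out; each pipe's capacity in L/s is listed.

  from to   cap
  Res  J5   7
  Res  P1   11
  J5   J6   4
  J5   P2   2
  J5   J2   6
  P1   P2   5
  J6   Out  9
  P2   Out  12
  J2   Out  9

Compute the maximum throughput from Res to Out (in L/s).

Augment Res→J5→J6→Out: bottleneck 4, flow now 4.
Augment Res→J5→P2→Out: bottleneck 2, flow now 6.
Augment Res→J5→J2→Out: bottleneck 1, flow now 7.
Augment Res→P1→P2→Out: bottleneck 5, flow now 12.
No augmenting path remains; maximum flow = 12.
In the residual graph, reachable from Res: {Res, P1}.
Min-cut edges: Res→J5 (7), P1→P2 (5); capacity 7 + 5 = 12.
This cut is saturated, so no flow can exceed 12.

12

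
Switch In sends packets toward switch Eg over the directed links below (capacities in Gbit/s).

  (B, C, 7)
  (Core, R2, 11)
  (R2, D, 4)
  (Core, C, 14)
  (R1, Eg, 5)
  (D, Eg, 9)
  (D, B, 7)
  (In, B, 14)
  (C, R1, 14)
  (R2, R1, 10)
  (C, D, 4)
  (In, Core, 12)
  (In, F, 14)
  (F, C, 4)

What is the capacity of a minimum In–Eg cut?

Augment In→B→C→R1→Eg: bottleneck 5, flow now 5.
Augment In→B→C→D→Eg: bottleneck 2, flow now 7.
Augment In→F→C→D→Eg: bottleneck 2, flow now 9.
Augment In→Core→R2→D→Eg: bottleneck 4, flow now 13.
No augmenting path remains; maximum flow = 13.
By max-flow min-cut, the minimum cut capacity equals the max flow.
In the residual graph, reachable from In: {In, B, F, Core, C, R2, R1}.
Min-cut edges: C→D (4), R2→D (4), R1→Eg (5); capacity 4 + 4 + 5 = 13.

13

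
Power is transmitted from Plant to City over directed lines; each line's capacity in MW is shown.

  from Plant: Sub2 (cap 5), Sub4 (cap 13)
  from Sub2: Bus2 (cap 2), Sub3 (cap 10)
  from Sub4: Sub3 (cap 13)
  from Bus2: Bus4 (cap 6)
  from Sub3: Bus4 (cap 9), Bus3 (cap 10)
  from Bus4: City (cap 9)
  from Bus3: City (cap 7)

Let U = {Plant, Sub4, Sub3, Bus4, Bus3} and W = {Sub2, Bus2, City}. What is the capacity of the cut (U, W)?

21

Edges leaving {Plant, Sub4, Sub3, Bus4, Bus3}: Plant→Sub2 (5), Bus4→City (9), Bus3→City (7).
Cut capacity = 5 + 9 + 7 = 21.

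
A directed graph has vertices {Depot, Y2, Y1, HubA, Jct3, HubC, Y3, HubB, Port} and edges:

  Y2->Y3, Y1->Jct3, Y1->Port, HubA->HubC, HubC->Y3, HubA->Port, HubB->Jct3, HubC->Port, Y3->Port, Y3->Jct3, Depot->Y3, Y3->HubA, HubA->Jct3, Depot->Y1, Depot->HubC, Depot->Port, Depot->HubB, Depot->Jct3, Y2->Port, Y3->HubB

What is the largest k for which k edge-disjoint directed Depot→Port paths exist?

Assign every edge capacity 1; by Menger, the answer equals the max flow.
Path Depot→Port (+1); total 1.
Path Depot→Y1→Port (+1); total 2.
Path Depot→HubC→Port (+1); total 3.
Path Depot→Y3→Port (+1); total 4.
No residual Depot→Port path; max flow = 4.
Certifying cut of size 4: {Depot→HubC, Depot→Port, Depot→Y1, Depot→Y3}.

4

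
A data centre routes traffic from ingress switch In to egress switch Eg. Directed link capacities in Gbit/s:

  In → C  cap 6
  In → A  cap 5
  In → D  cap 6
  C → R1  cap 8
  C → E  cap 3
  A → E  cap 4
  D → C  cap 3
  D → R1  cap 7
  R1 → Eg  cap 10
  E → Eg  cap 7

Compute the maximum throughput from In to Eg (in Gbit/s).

Augment In→C→R1→Eg: bottleneck 6, flow now 6.
Augment In→A→E→Eg: bottleneck 4, flow now 10.
Augment In→D→R1→Eg: bottleneck 4, flow now 14.
Augment In→D→C→E→Eg: bottleneck 2, flow now 16.
No augmenting path remains; maximum flow = 16.
In the residual graph, reachable from In: {In, A}.
Min-cut edges: In→C (6), In→D (6), A→E (4); capacity 6 + 6 + 4 = 16.
This cut is saturated, so no flow can exceed 16.

16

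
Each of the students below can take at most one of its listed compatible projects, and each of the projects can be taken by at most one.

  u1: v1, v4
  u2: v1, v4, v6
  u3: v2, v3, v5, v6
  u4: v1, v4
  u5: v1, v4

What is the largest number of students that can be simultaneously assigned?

4

Unit-capacity flow: source→left, listed edges, right→sink; max matching = max flow.
Augmenting path u1→v1 (+1); matched 1.
Augmenting path u2→v4 (+1); matched 2.
Augmenting path u3→v2 (+1); matched 3.
Augmenting path u4→v4→u2→v6 (+1); matched 4.
No augmenting path remains; maximum matching = 4.
König certificate: {u2, u3, v1, v4} is a vertex cover of size 4 (every listed pair touches it), so no matching can be larger.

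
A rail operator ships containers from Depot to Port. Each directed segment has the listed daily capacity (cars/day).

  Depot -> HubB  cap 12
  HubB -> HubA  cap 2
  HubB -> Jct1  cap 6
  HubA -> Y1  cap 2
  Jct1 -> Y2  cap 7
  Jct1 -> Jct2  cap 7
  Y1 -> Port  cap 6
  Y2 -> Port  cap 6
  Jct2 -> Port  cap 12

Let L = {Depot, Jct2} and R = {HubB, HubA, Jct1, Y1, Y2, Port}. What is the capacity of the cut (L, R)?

24

Edges leaving {Depot, Jct2}: Depot→HubB (12), Jct2→Port (12).
Cut capacity = 12 + 12 = 24.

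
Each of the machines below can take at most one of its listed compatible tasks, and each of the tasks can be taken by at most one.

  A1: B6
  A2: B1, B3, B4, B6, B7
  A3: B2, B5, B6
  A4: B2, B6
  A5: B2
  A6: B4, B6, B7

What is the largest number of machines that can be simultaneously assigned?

5

Unit-capacity flow: source→left, listed edges, right→sink; max matching = max flow.
Augmenting path A1→B6 (+1); matched 1.
Augmenting path A2→B1 (+1); matched 2.
Augmenting path A3→B2 (+1); matched 3.
Augmenting path A6→B4 (+1); matched 4.
Augmenting path A4→B2→A3→B5 (+1); matched 5.
No augmenting path remains; maximum matching = 5.
König certificate: {A2, A3, A6, B2, B6} is a vertex cover of size 5 (every listed pair touches it), so no matching can be larger.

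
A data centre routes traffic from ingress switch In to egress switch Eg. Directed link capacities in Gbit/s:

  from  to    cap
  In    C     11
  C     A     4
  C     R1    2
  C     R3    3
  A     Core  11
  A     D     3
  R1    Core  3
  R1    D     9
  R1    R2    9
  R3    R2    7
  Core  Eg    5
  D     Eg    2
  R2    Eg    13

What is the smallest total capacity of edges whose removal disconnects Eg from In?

Augment In→C→A→Core→Eg: bottleneck 4, flow now 4.
Augment In→C→R1→Core→Eg: bottleneck 1, flow now 5.
Augment In→C→R1→D→Eg: bottleneck 1, flow now 6.
Augment In→C→R3→R2→Eg: bottleneck 3, flow now 9.
No augmenting path remains; maximum flow = 9.
By max-flow min-cut, the minimum cut capacity equals the max flow.
In the residual graph, reachable from In: {In, C}.
Min-cut edges: C→A (4), C→R1 (2), C→R3 (3); capacity 4 + 2 + 3 = 9.

9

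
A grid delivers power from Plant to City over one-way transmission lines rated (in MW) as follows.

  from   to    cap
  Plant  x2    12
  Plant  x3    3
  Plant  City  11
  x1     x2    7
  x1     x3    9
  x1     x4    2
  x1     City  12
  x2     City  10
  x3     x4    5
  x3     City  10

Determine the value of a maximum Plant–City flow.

Augment Plant→City: bottleneck 11, flow now 11.
Augment Plant→x2→City: bottleneck 10, flow now 21.
Augment Plant→x3→City: bottleneck 3, flow now 24.
No augmenting path remains; maximum flow = 24.
In the residual graph, reachable from Plant: {Plant, x2}.
Min-cut edges: Plant→x3 (3), Plant→City (11), x2→City (10); capacity 3 + 11 + 10 = 24.
This cut is saturated, so no flow can exceed 24.

24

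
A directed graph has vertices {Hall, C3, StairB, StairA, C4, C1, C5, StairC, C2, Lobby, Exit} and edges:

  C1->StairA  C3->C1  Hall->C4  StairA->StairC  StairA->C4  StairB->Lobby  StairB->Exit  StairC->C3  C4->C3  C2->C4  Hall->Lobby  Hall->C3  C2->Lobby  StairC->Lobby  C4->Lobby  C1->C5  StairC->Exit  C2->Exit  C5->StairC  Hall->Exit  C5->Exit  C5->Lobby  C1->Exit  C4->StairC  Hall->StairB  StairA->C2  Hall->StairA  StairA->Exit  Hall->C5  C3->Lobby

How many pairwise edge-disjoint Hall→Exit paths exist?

6

Assign every edge capacity 1; by Menger, the answer equals the max flow.
Path Hall→Exit (+1); total 1.
Path Hall→StairB→Exit (+1); total 2.
Path Hall→StairA→Exit (+1); total 3.
Path Hall→C5→Exit (+1); total 4.
Path Hall→C3→C1→Exit (+1); total 5.
Path Hall→C4→StairC→Exit (+1); total 6.
No residual Hall→Exit path; max flow = 6.
Certifying cut of size 6: {Hall→C3, Hall→C4, Hall→C5, Hall→Exit, Hall→StairA, Hall→StairB}.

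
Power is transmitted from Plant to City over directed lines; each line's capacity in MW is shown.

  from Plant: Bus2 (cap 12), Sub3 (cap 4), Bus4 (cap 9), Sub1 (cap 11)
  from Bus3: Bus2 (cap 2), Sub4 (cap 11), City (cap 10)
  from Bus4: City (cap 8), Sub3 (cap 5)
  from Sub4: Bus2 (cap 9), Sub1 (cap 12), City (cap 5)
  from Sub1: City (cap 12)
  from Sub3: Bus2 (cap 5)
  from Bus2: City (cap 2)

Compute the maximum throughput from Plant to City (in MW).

21

Augment Plant→Bus4→City: bottleneck 8, flow now 8.
Augment Plant→Sub1→City: bottleneck 11, flow now 19.
Augment Plant→Bus2→City: bottleneck 2, flow now 21.
No augmenting path remains; maximum flow = 21.
In the residual graph, reachable from Plant: {Plant, Bus4, Sub3, Bus2}.
Min-cut edges: Plant→Sub1 (11), Bus4→City (8), Bus2→City (2); capacity 11 + 8 + 2 = 21.
This cut is saturated, so no flow can exceed 21.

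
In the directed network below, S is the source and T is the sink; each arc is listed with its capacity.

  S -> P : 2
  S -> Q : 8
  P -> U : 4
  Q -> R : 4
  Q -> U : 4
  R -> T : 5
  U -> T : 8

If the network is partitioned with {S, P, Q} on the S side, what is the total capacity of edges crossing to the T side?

Edges leaving {S, P, Q}: P→U (4), Q→R (4), Q→U (4).
Cut capacity = 4 + 4 + 4 = 12.

12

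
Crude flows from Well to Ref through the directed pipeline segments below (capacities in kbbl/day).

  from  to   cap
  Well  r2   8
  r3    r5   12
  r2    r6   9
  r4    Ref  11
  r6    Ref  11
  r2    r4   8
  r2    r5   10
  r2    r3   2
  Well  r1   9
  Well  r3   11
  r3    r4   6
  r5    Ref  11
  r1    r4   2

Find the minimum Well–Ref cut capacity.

Augment Well→r1→r4→Ref: bottleneck 2, flow now 2.
Augment Well→r2→r4→Ref: bottleneck 8, flow now 10.
Augment Well→r3→r4→Ref: bottleneck 1, flow now 11.
Augment Well→r3→r5→Ref: bottleneck 10, flow now 21.
No augmenting path remains; maximum flow = 21.
By max-flow min-cut, the minimum cut capacity equals the max flow.
In the residual graph, reachable from Well: {Well, r1}.
Min-cut edges: Well→r2 (8), Well→r3 (11), r1→r4 (2); capacity 8 + 11 + 2 = 21.

21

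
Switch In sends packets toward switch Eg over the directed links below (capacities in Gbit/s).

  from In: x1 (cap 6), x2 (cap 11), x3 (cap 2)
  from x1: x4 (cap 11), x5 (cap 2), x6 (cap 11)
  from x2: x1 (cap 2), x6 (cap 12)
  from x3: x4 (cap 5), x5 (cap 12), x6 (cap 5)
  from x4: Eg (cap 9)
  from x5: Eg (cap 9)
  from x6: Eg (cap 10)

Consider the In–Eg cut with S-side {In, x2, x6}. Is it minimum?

No — its capacity is 20, but the minimum cut has capacity 19.

Given cut capacity: 6 + 2 + 2 + 10 = 20.
Augment In→x1→x4→Eg: bottleneck 6, flow now 6.
Augment In→x2→x6→Eg: bottleneck 10, flow now 16.
Augment In→x3→x4→Eg: bottleneck 2, flow now 18.
Augment In→x2→x1→x4→Eg: bottleneck 1, flow now 19.
No augmenting path remains; maximum flow = 19.
In the residual graph, reachable from In: {In}.
Min-cut edges: In→x1 (6), In→x2 (11), In→x3 (2); capacity 6 + 11 + 2 = 19.
Cut capacity 20 exceeds the max flow 19, so it is not minimum.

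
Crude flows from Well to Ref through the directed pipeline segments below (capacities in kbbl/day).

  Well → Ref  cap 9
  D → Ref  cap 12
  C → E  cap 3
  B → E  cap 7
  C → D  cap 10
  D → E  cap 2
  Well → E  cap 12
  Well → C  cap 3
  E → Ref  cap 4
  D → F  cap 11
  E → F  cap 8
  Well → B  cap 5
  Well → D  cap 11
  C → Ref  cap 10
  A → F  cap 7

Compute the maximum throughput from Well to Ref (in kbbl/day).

Augment Well→Ref: bottleneck 9, flow now 9.
Augment Well→C→Ref: bottleneck 3, flow now 12.
Augment Well→D→Ref: bottleneck 11, flow now 23.
Augment Well→E→Ref: bottleneck 4, flow now 27.
No augmenting path remains; maximum flow = 27.
In the residual graph, reachable from Well: {Well, B, E, F}.
Min-cut edges: Well→C (3), Well→D (11), Well→Ref (9), E→Ref (4); capacity 3 + 11 + 9 + 4 = 27.
This cut is saturated, so no flow can exceed 27.

27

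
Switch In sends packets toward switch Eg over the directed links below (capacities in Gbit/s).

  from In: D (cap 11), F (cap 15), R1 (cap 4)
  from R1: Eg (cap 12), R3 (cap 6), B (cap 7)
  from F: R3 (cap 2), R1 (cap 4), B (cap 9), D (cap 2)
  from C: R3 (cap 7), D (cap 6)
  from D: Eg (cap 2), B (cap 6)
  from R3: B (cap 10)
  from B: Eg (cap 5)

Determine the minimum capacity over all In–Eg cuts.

Augment In→R1→Eg: bottleneck 4, flow now 4.
Augment In→D→Eg: bottleneck 2, flow now 6.
Augment In→F→R1→Eg: bottleneck 4, flow now 10.
Augment In→F→B→Eg: bottleneck 5, flow now 15.
No augmenting path remains; maximum flow = 15.
By max-flow min-cut, the minimum cut capacity equals the max flow.
In the residual graph, reachable from In: {In, F, D, R3, B}.
Min-cut edges: In→R1 (4), F→R1 (4), D→Eg (2), B→Eg (5); capacity 4 + 4 + 2 + 5 = 15.

15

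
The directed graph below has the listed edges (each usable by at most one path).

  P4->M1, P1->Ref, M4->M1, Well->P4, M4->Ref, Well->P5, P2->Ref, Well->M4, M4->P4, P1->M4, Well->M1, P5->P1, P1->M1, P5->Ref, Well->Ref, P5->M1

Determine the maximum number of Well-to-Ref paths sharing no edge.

Assign every edge capacity 1; by Menger, the answer equals the max flow.
Path Well→Ref (+1); total 1.
Path Well→M4→Ref (+1); total 2.
Path Well→P5→Ref (+1); total 3.
No residual Well→Ref path; max flow = 3.
Certifying cut of size 3: {Well→M4, Well→P5, Well→Ref}.

3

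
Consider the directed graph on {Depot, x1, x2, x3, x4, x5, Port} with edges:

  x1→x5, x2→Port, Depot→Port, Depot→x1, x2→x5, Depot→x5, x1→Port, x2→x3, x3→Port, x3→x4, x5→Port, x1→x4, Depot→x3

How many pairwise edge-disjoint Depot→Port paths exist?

4

Assign every edge capacity 1; by Menger, the answer equals the max flow.
Path Depot→Port (+1); total 1.
Path Depot→x1→Port (+1); total 2.
Path Depot→x3→Port (+1); total 3.
Path Depot→x5→Port (+1); total 4.
No residual Depot→Port path; max flow = 4.
Certifying cut of size 4: {Depot→Port, Depot→x1, Depot→x3, Depot→x5}.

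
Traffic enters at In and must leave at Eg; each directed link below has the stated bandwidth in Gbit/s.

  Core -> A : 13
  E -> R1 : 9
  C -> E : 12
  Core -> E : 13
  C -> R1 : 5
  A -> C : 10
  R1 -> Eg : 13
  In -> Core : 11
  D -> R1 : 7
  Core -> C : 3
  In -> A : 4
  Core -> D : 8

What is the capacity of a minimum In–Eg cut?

13

Augment In→A→C→R1→Eg: bottleneck 4, flow now 4.
Augment In→Core→D→R1→Eg: bottleneck 7, flow now 11.
Augment In→Core→C→R1→Eg: bottleneck 1, flow now 12.
Augment In→Core→E→R1→Eg: bottleneck 1, flow now 13.
No augmenting path remains; maximum flow = 13.
By max-flow min-cut, the minimum cut capacity equals the max flow.
In the residual graph, reachable from In: {In, A, Core, D, C, E, R1}.
Min-cut edges: R1→Eg (13); capacity 13 = 13.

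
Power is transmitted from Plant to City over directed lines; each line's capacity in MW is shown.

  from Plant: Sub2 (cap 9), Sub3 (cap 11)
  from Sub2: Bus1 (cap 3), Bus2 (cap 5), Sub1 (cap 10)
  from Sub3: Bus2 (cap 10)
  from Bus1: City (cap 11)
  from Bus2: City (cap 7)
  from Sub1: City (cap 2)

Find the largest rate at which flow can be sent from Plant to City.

12

Augment Plant→Sub2→Bus1→City: bottleneck 3, flow now 3.
Augment Plant→Sub2→Bus2→City: bottleneck 5, flow now 8.
Augment Plant→Sub2→Sub1→City: bottleneck 1, flow now 9.
Augment Plant→Sub3→Bus2→City: bottleneck 2, flow now 11.
Augment Plant→Sub3→Bus2→Sub2→Sub1→City: bottleneck 1, flow now 12. (uses reverse residual edge)
No augmenting path remains; maximum flow = 12.
In the residual graph, reachable from Plant: {Plant, Sub2, Sub3, Bus2, Sub1}.
Min-cut edges: Sub2→Bus1 (3), Bus2→City (7), Sub1→City (2); capacity 3 + 7 + 2 = 12.
This cut is saturated, so no flow can exceed 12.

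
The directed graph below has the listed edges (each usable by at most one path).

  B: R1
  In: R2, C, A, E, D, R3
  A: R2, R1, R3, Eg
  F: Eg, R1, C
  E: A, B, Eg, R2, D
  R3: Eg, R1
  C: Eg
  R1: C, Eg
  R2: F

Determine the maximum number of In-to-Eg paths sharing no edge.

Assign every edge capacity 1; by Menger, the answer equals the max flow.
Path In→E→Eg (+1); total 1.
Path In→A→Eg (+1); total 2.
Path In→C→Eg (+1); total 3.
Path In→R3→Eg (+1); total 4.
Path In→R2→F→Eg (+1); total 5.
No residual In→Eg path; max flow = 5.
Certifying cut of size 5: {In→A, In→C, In→E, In→R2, In→R3}.

5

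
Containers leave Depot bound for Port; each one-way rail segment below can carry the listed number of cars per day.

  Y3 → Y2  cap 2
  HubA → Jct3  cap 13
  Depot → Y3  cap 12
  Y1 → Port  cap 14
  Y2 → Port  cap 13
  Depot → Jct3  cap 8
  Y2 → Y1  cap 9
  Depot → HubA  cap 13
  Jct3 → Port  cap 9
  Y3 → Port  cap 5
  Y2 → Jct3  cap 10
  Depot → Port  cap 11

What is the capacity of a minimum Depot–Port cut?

27

Augment Depot→Port: bottleneck 11, flow now 11.
Augment Depot→Y3→Port: bottleneck 5, flow now 16.
Augment Depot→Jct3→Port: bottleneck 8, flow now 24.
Augment Depot→Y3→Y2→Port: bottleneck 2, flow now 26.
Augment Depot→HubA→Jct3→Port: bottleneck 1, flow now 27.
No augmenting path remains; maximum flow = 27.
By max-flow min-cut, the minimum cut capacity equals the max flow.
In the residual graph, reachable from Depot: {Depot, Y3, HubA, Jct3}.
Min-cut edges: Depot→Port (11), Y3→Y2 (2), Y3→Port (5), Jct3→Port (9); capacity 11 + 2 + 5 + 9 = 27.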